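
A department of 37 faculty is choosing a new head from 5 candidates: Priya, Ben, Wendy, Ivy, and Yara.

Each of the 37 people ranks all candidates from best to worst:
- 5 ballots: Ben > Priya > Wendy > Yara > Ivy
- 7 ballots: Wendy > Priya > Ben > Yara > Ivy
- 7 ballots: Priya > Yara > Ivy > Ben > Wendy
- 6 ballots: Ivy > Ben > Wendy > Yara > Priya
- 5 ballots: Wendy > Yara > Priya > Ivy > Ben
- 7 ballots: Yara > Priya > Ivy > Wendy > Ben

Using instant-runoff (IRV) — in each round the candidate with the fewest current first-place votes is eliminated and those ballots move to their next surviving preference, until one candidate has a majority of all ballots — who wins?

Round 1: Priya 7, Ben 5, Wendy 12, Ivy 6, Yara 7. Ben eliminated.
Round 2: Priya 12, Wendy 12, Ivy 6, Yara 7. Ivy eliminated.
Round 3: Priya 12, Wendy 18, Yara 7. Yara eliminated.
Round 4: Priya 19, Wendy 18. Priya has a majority (≥19).

Priya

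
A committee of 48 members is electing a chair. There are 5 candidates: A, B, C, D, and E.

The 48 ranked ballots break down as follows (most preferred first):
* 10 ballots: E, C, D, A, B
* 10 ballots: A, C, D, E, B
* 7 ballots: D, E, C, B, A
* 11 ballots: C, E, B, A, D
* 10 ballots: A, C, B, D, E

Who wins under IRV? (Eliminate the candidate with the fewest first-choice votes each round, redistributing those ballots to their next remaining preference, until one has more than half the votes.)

E

Round 1: A 20, B 0, C 11, D 7, E 10. B eliminated.
Round 2: A 20, C 11, D 7, E 10. D eliminated.
Round 3: A 20, C 11, E 17. C eliminated.
Round 4: A 20, E 28. E has a majority (≥25).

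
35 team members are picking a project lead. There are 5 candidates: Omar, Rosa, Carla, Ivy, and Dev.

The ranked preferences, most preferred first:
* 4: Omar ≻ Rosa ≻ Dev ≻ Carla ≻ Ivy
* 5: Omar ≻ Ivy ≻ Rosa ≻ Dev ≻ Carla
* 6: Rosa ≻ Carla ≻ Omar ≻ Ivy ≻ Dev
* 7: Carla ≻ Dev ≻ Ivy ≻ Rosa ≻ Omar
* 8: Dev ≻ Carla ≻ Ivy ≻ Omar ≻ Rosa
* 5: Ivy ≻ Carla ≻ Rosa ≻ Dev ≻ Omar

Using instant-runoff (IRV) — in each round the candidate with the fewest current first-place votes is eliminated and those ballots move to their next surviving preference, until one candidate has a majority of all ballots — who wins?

Carla

Round 1: Omar 9, Rosa 6, Carla 7, Ivy 5, Dev 8. Ivy eliminated.
Round 2: Omar 9, Rosa 6, Carla 12, Dev 8. Rosa eliminated.
Round 3: Omar 9, Carla 18, Dev 8. Carla has a majority (≥18).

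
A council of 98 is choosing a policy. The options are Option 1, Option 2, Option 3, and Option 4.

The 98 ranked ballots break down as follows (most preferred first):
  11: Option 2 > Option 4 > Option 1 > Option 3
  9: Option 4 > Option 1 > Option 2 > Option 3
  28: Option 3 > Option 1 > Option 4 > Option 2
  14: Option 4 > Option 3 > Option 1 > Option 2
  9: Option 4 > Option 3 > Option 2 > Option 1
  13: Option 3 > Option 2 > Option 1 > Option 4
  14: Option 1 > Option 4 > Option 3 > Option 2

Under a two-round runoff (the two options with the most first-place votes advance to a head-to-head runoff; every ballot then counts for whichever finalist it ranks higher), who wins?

Option 4

Round 1 first-place votes: Option 1 14, Option 2 11, Option 3 41, Option 4 32. Option 3 and Option 4 advance.
Runoff: Option 3 is ranked above Option 4 on 41 ballots, Option 4 above Option 3 on 57.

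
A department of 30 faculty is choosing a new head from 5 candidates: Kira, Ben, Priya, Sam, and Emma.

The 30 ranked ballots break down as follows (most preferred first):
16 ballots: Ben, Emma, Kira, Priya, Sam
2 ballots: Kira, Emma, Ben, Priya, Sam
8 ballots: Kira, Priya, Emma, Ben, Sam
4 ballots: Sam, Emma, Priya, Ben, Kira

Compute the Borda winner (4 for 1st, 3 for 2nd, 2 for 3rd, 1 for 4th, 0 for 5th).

Emma

Kira: 16×2 + 2×4 + 8×4 + 4×0 = 72
Ben: 16×4 + 2×2 + 8×1 + 4×1 = 80
Priya: 16×1 + 2×1 + 8×3 + 4×2 = 50
Sam: 16×0 + 2×0 + 8×0 + 4×4 = 16
Emma: 16×3 + 2×3 + 8×2 + 4×3 = 82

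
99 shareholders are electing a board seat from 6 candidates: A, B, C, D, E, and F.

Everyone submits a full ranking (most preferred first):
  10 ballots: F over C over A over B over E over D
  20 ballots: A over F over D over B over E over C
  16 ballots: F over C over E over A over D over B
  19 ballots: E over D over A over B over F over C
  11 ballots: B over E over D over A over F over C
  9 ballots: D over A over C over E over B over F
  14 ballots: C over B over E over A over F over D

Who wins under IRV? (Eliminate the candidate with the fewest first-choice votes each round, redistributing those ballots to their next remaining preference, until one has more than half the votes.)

Round 1: A 20, B 11, C 14, D 9, E 19, F 26. D eliminated.
Round 2: A 29, B 11, C 14, E 19, F 26. B eliminated.
Round 3: A 29, C 14, E 30, F 26. C eliminated.
Round 4: A 29, E 44, F 26. F eliminated.
Round 5: A 39, E 60. E has a majority (≥50).

E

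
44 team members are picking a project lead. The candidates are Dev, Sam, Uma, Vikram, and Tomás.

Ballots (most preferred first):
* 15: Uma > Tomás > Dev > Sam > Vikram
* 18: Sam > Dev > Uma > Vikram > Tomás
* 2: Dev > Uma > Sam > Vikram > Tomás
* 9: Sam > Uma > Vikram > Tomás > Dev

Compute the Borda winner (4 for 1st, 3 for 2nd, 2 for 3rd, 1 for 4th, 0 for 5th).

Uma

Dev: 15×2 + 18×3 + 2×4 + 9×0 = 92
Sam: 15×1 + 18×4 + 2×2 + 9×4 = 127
Uma: 15×4 + 18×2 + 2×3 + 9×3 = 129
Vikram: 15×0 + 18×1 + 2×1 + 9×2 = 38
Tomás: 15×3 + 18×0 + 2×0 + 9×1 = 54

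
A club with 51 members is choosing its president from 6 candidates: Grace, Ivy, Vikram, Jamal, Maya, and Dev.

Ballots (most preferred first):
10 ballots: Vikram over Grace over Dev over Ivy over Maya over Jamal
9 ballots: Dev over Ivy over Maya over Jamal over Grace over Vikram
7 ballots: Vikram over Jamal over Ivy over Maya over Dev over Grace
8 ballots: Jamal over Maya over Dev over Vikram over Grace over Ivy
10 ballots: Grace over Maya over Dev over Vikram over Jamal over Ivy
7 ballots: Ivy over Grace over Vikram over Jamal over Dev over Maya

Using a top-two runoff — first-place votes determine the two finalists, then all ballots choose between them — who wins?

Grace

Round 1 first-place votes: Grace 10, Ivy 7, Vikram 17, Jamal 8, Maya 0, Dev 9. Vikram and Grace advance.
Runoff: Vikram is ranked above Grace on 25 ballots, Grace above Vikram on 26.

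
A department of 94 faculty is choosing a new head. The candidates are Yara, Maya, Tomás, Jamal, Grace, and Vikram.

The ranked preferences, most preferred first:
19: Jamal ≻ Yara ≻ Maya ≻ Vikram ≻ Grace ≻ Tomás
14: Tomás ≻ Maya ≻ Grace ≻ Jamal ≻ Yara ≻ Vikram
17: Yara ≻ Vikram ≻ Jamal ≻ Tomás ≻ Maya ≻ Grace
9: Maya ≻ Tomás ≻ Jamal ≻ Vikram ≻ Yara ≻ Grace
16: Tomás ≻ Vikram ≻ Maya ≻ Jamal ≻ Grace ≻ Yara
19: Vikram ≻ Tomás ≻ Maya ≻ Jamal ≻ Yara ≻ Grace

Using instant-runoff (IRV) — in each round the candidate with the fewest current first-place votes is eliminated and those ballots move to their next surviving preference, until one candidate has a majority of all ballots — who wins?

Round 1: Yara 17, Maya 9, Tomás 30, Jamal 19, Grace 0, Vikram 19. Grace eliminated.
Round 2: Yara 17, Maya 9, Tomás 30, Jamal 19, Vikram 19. Maya eliminated.
Round 3: Yara 17, Tomás 39, Jamal 19, Vikram 19. Yara eliminated.
Round 4: Tomás 39, Jamal 19, Vikram 36. Jamal eliminated.
Round 5: Tomás 39, Vikram 55. Vikram has a majority (≥48).

Vikram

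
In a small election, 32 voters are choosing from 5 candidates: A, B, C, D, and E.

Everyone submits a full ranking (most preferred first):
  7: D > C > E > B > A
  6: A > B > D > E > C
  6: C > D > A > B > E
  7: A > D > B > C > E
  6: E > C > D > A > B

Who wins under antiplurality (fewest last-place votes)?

D

Last-place votes: A 7, B 6, C 6, D 0, E 13.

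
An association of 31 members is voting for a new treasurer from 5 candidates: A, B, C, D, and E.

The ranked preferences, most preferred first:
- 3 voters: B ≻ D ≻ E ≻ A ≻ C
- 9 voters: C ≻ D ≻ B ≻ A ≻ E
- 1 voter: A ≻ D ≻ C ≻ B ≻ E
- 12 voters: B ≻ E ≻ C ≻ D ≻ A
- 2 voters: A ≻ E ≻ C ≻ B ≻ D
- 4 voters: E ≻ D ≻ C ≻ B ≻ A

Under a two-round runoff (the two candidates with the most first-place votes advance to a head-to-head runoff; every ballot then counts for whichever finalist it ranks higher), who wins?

C

Round 1 first-place votes: A 3, B 15, C 9, D 0, E 4. B and C advance.
Runoff: B is ranked above C on 15 ballots, C above B on 16.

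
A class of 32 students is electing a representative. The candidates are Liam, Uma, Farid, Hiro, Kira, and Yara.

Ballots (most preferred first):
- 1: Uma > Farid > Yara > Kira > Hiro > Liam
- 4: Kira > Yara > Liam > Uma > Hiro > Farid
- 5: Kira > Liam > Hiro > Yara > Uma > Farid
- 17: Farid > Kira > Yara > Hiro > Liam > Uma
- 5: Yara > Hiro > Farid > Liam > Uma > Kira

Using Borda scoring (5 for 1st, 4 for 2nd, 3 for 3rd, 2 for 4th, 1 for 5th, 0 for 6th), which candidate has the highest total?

Liam: 1×0 + 4×3 + 5×4 + 17×1 + 5×2 = 59
Uma: 1×5 + 4×2 + 5×1 + 17×0 + 5×1 = 23
Farid: 1×4 + 4×0 + 5×0 + 17×5 + 5×3 = 104
Hiro: 1×1 + 4×1 + 5×3 + 17×2 + 5×4 = 74
Kira: 1×2 + 4×5 + 5×5 + 17×4 + 5×0 = 115
Yara: 1×3 + 4×4 + 5×2 + 17×3 + 5×5 = 105

Kira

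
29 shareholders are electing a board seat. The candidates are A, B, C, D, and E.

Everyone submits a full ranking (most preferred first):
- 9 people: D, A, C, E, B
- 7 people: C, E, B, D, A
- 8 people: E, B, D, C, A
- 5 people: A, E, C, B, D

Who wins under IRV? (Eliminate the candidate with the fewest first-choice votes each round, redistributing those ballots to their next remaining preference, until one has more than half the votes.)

Round 1: A 5, B 0, C 7, D 9, E 8. B eliminated.
Round 2: A 5, C 7, D 9, E 8. A eliminated.
Round 3: C 7, D 9, E 13. C eliminated.
Round 4: D 9, E 20. E has a majority (≥15).

E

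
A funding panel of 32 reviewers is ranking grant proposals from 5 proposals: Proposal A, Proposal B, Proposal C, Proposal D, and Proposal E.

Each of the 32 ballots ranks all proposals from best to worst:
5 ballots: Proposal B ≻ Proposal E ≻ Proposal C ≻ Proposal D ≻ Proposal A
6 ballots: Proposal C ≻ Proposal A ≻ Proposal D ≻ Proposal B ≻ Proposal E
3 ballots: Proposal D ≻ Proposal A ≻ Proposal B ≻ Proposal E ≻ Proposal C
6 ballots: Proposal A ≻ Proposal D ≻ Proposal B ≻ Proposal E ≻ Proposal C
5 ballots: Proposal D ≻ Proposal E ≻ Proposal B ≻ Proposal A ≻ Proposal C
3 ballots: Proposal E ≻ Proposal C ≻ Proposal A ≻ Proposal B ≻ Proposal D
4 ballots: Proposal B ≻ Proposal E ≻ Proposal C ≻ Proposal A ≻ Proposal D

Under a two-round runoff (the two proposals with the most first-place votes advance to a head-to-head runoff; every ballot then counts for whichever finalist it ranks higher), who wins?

Round 1 first-place votes: Proposal A 6, Proposal B 9, Proposal C 6, Proposal D 8, Proposal E 3. Proposal B and Proposal D advance.
Runoff: Proposal B is ranked above Proposal D on 12 ballots, Proposal D above Proposal B on 20.

Proposal D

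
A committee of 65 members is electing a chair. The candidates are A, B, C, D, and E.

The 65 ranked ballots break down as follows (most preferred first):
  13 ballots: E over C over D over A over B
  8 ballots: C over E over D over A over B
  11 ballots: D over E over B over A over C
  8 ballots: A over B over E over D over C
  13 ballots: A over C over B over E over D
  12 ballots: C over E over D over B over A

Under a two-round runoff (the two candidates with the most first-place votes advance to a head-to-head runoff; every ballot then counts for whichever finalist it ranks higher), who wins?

C

Round 1 first-place votes: A 21, B 0, C 20, D 11, E 13. A and C advance.
Runoff: A is ranked above C on 32 ballots, C above A on 33.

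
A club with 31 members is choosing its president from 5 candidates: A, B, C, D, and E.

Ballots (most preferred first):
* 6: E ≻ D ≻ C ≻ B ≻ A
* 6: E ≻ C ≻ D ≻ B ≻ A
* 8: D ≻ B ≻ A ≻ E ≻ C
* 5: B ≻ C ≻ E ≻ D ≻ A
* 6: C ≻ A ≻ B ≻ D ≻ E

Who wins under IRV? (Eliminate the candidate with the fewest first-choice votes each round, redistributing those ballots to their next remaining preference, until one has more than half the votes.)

Round 1: A 0, B 5, C 6, D 8, E 12. A eliminated.
Round 2: B 5, C 6, D 8, E 12. B eliminated.
Round 3: C 11, D 8, E 12. D eliminated.
Round 4: C 11, E 20. E has a majority (≥16).

E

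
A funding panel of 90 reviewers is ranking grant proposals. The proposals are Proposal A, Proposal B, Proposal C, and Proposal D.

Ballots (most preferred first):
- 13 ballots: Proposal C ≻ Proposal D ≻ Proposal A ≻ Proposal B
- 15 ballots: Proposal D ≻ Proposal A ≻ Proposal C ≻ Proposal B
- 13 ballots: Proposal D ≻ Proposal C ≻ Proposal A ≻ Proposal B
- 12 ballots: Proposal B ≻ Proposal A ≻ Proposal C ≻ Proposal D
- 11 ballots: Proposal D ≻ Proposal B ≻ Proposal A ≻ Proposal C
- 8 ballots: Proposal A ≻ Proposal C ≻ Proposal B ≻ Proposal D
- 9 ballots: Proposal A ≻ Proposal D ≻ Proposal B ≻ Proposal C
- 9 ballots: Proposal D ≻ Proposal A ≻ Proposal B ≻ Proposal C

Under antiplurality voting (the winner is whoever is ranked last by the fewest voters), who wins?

Proposal A

Last-place votes: Proposal A 0, Proposal B 41, Proposal C 29, Proposal D 20.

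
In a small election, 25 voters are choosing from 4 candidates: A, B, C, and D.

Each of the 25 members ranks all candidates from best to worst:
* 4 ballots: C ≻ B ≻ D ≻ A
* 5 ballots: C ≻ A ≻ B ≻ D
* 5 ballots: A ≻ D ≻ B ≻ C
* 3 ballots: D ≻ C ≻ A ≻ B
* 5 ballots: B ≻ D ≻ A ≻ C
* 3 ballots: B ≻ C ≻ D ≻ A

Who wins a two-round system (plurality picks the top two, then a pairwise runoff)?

Round 1 first-place votes: A 5, B 8, C 9, D 3. C and B advance.
Runoff: C is ranked above B on 12 ballots, B above C on 13.

B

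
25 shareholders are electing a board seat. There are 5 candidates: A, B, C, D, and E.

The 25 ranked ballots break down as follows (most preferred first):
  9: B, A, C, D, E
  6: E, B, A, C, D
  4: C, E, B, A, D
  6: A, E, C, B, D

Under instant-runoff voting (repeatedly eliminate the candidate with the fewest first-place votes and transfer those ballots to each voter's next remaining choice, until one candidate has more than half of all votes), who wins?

Round 1: A 6, B 9, C 4, D 0, E 6. D eliminated.
Round 2: A 6, B 9, C 4, E 6. C eliminated.
Round 3: A 6, B 9, E 10. A eliminated.
Round 4: B 9, E 16. E has a majority (≥13).

E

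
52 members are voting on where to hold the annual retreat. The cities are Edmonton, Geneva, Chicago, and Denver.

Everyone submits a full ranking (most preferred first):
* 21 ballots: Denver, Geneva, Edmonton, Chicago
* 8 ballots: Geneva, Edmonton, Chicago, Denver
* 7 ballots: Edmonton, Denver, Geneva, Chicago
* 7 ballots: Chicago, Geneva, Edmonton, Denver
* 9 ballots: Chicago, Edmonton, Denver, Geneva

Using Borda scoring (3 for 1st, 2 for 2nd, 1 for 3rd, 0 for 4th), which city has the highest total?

Geneva

Edmonton: 21×1 + 8×2 + 7×3 + 7×1 + 9×2 = 83
Geneva: 21×2 + 8×3 + 7×1 + 7×2 + 9×0 = 87
Chicago: 21×0 + 8×1 + 7×0 + 7×3 + 9×3 = 56
Denver: 21×3 + 8×0 + 7×2 + 7×0 + 9×1 = 86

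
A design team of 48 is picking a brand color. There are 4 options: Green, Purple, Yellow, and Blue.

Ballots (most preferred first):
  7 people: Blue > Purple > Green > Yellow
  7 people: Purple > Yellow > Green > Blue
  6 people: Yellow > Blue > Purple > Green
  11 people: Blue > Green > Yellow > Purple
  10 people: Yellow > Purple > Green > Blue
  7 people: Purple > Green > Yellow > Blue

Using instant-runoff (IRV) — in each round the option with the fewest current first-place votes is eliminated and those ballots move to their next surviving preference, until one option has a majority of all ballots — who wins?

Yellow

Round 1: Green 0, Purple 14, Yellow 16, Blue 18. Green eliminated.
Round 2: Purple 14, Yellow 16, Blue 18. Purple eliminated.
Round 3: Yellow 30, Blue 18. Yellow has a majority (≥25).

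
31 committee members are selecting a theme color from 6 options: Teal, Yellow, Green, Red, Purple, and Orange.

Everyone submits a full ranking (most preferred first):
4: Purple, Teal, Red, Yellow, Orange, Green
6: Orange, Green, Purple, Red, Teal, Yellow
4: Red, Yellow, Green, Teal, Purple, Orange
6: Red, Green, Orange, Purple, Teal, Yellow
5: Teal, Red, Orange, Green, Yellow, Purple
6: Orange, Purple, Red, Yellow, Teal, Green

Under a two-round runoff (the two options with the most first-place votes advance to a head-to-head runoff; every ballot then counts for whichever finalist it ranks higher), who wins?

Red

Round 1 first-place votes: Teal 5, Yellow 0, Green 0, Red 10, Purple 4, Orange 12. Orange and Red advance.
Runoff: Orange is ranked above Red on 12 ballots, Red above Orange on 19.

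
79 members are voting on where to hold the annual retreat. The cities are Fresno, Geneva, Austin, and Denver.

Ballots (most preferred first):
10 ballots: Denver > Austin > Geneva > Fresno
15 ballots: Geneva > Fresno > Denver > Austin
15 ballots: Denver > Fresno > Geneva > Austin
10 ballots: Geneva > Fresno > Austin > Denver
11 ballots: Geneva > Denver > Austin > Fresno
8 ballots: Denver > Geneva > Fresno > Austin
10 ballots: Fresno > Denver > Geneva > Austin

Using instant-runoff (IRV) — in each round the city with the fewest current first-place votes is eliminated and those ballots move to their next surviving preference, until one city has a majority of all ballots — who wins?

Denver

Round 1: Fresno 10, Geneva 36, Austin 0, Denver 33. Austin eliminated.
Round 2: Fresno 10, Geneva 36, Denver 33. Fresno eliminated.
Round 3: Geneva 36, Denver 43. Denver has a majority (≥40).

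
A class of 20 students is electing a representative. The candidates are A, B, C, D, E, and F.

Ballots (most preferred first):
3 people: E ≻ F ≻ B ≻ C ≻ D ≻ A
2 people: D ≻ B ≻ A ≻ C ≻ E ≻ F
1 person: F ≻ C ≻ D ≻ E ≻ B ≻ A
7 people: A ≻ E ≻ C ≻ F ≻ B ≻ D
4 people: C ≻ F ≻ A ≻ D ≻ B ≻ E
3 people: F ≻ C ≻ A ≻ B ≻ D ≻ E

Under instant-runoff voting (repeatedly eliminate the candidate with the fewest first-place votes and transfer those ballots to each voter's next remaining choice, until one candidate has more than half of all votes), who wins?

Round 1: A 7, B 0, C 4, D 2, E 3, F 4. B eliminated.
Round 2: A 7, C 4, D 2, E 3, F 4. D eliminated.
Round 3: A 9, C 4, E 3, F 4. E eliminated.
Round 4: A 9, C 4, F 7. C eliminated.
Round 5: A 9, F 11. F has a majority (≥11).

F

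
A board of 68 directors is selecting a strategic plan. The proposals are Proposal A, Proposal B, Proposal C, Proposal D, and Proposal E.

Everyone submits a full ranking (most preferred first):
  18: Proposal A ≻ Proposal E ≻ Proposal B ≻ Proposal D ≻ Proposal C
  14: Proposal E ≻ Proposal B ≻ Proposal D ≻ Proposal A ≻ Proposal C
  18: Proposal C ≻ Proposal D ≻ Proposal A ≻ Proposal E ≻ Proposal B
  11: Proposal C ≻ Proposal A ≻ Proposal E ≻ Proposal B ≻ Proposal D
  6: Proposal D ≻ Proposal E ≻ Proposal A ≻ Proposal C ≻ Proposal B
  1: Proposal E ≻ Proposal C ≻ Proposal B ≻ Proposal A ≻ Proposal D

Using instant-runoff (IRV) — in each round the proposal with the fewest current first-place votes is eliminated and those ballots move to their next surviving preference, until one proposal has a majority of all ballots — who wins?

Round 1: Proposal A 18, Proposal B 0, Proposal C 29, Proposal D 6, Proposal E 15. Proposal B eliminated.
Round 2: Proposal A 18, Proposal C 29, Proposal D 6, Proposal E 15. Proposal D eliminated.
Round 3: Proposal A 18, Proposal C 29, Proposal E 21. Proposal A eliminated.
Round 4: Proposal C 29, Proposal E 39. Proposal E has a majority (≥35).

Proposal E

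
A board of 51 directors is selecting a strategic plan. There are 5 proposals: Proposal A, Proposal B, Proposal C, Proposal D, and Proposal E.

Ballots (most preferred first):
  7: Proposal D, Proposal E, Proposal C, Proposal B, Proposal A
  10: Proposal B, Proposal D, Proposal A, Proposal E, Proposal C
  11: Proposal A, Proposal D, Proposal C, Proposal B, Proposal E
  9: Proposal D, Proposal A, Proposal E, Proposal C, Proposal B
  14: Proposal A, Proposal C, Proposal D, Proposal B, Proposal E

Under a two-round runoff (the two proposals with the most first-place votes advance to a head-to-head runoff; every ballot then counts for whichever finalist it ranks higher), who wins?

Round 1 first-place votes: Proposal A 25, Proposal B 10, Proposal C 0, Proposal D 16, Proposal E 0. Proposal A and Proposal D advance.
Runoff: Proposal A is ranked above Proposal D on 25 ballots, Proposal D above Proposal A on 26.

Proposal D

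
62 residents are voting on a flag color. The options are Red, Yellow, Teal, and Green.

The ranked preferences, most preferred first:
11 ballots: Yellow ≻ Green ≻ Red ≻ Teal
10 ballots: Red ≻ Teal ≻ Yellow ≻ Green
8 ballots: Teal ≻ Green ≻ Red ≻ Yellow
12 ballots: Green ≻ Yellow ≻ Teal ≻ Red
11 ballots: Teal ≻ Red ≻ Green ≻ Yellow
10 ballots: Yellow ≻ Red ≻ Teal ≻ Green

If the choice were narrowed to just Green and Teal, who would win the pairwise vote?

Teal

Green is ranked above Teal on 23 ballots; Teal above Green on 39.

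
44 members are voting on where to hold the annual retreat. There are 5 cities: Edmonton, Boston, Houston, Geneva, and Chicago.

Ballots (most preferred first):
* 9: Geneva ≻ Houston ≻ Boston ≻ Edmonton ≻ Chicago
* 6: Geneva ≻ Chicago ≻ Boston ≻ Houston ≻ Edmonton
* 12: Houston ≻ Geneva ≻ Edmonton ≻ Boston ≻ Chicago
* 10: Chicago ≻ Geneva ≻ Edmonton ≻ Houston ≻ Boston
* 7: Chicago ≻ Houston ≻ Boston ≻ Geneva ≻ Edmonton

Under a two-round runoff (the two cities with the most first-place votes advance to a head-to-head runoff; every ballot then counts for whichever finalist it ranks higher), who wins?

Round 1 first-place votes: Edmonton 0, Boston 0, Houston 12, Geneva 15, Chicago 17. Chicago and Geneva advance.
Runoff: Chicago is ranked above Geneva on 17 ballots, Geneva above Chicago on 27.

Geneva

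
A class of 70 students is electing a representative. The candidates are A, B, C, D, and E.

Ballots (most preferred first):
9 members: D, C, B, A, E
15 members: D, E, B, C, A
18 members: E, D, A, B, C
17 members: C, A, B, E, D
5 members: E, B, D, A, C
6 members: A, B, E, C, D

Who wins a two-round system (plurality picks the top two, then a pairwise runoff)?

E

Round 1 first-place votes: A 6, B 0, C 17, D 24, E 23. D and E advance.
Runoff: D is ranked above E on 24 ballots, E above D on 46.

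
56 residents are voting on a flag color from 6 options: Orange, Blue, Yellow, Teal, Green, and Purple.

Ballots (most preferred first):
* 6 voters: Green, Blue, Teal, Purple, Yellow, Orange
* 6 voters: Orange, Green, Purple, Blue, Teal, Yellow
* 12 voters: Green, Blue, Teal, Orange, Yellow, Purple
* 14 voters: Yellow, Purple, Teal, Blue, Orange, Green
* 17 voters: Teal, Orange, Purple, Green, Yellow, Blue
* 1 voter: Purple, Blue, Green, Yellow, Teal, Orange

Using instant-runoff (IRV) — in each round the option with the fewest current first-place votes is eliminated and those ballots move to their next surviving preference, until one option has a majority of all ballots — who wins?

Round 1: Orange 6, Blue 0, Yellow 14, Teal 17, Green 18, Purple 1. Blue eliminated.
Round 2: Orange 6, Yellow 14, Teal 17, Green 18, Purple 1. Purple eliminated.
Round 3: Orange 6, Yellow 14, Teal 17, Green 19. Orange eliminated.
Round 4: Yellow 14, Teal 17, Green 25. Yellow eliminated.
Round 5: Teal 31, Green 25. Teal has a majority (≥29).

Teal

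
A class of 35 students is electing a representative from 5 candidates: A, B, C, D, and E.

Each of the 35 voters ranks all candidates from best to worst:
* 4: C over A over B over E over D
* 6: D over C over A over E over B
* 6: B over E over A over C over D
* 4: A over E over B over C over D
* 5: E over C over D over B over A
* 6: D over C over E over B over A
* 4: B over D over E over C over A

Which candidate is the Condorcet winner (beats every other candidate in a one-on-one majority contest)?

E

E vs A: 21–14
E vs B: 21–14
E vs C: 19–16
E vs D: 19–16
E beats every other candidate.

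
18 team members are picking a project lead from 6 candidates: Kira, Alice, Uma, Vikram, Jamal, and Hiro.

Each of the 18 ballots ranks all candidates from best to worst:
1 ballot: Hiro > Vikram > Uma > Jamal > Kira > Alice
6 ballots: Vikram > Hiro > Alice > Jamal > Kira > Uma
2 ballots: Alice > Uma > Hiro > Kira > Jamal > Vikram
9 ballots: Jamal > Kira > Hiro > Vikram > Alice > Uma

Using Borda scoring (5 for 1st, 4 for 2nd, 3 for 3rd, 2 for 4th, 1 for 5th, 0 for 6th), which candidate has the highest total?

Hiro

Kira: 1×1 + 6×1 + 2×2 + 9×4 = 47
Alice: 1×0 + 6×3 + 2×5 + 9×1 = 37
Uma: 1×3 + 6×0 + 2×4 + 9×0 = 11
Vikram: 1×4 + 6×5 + 2×0 + 9×2 = 52
Jamal: 1×2 + 6×2 + 2×1 + 9×5 = 61
Hiro: 1×5 + 6×4 + 2×3 + 9×3 = 62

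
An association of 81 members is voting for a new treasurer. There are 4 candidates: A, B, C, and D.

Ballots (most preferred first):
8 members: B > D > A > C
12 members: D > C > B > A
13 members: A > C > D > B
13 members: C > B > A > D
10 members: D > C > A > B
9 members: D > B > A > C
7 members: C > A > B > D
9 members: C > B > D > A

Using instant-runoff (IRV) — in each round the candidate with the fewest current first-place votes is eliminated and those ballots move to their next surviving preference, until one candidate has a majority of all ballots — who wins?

Round 1: A 13, B 8, C 29, D 31. B eliminated.
Round 2: A 13, C 29, D 39. A eliminated.
Round 3: C 42, D 39. C has a majority (≥41).

C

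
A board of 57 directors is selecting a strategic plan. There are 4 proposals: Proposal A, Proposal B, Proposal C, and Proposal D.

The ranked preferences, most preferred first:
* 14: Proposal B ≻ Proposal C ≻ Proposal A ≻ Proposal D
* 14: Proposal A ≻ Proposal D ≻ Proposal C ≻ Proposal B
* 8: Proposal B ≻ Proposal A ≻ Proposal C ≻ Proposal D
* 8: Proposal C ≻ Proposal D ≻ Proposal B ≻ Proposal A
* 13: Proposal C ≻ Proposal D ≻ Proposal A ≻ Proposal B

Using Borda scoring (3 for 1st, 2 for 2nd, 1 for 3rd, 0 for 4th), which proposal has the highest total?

Proposal C

Proposal A: 14×1 + 14×3 + 8×2 + 8×0 + 13×1 = 85
Proposal B: 14×3 + 14×0 + 8×3 + 8×1 + 13×0 = 74
Proposal C: 14×2 + 14×1 + 8×1 + 8×3 + 13×3 = 113
Proposal D: 14×0 + 14×2 + 8×0 + 8×2 + 13×2 = 70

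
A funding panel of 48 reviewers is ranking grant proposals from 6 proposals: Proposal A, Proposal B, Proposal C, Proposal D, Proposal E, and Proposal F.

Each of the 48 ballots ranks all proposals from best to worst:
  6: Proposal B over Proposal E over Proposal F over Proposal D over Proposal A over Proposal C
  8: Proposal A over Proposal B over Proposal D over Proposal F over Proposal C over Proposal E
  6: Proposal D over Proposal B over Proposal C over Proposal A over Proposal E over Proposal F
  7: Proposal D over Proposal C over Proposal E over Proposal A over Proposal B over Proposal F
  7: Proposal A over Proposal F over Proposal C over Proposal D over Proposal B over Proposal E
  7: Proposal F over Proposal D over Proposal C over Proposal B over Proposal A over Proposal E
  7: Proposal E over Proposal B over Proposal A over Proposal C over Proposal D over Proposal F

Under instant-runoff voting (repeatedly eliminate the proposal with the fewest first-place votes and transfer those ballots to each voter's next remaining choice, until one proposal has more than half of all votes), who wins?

Round 1: Proposal A 15, Proposal B 6, Proposal C 0, Proposal D 13, Proposal E 7, Proposal F 7. Proposal C eliminated.
Round 2: Proposal A 15, Proposal B 6, Proposal D 13, Proposal E 7, Proposal F 7. Proposal B eliminated.
Round 3: Proposal A 15, Proposal D 13, Proposal E 13, Proposal F 7. Proposal F eliminated.
Round 4: Proposal A 15, Proposal D 20, Proposal E 13. Proposal E eliminated.
Round 5: Proposal A 22, Proposal D 26. Proposal D has a majority (≥25).

Proposal D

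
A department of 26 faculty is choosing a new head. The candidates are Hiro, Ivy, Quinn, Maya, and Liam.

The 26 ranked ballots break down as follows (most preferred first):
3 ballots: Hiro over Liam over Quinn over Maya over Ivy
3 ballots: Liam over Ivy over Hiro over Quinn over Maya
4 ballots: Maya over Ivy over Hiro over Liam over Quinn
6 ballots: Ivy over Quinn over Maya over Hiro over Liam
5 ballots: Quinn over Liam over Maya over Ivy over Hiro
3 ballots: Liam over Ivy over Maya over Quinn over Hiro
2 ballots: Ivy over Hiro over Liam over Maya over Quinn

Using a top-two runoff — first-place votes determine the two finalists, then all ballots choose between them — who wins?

Round 1 first-place votes: Hiro 3, Ivy 8, Quinn 5, Maya 4, Liam 6. Ivy and Liam advance.
Runoff: Ivy is ranked above Liam on 12 ballots, Liam above Ivy on 14.

Liam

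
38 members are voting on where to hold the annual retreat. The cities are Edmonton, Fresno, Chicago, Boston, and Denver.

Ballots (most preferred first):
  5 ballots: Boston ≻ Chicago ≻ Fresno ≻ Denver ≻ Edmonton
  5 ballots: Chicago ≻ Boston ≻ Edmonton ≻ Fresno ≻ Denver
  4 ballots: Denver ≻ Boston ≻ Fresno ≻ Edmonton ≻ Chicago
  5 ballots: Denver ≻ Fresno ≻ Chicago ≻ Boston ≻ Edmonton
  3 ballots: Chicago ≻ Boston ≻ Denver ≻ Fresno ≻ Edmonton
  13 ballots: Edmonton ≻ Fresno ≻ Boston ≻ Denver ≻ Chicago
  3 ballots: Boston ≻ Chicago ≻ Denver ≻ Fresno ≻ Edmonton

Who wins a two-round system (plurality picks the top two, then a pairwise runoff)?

Round 1 first-place votes: Edmonton 13, Fresno 0, Chicago 8, Boston 8, Denver 9. Edmonton and Denver advance.
Runoff: Edmonton is ranked above Denver on 18 ballots, Denver above Edmonton on 20.

Denver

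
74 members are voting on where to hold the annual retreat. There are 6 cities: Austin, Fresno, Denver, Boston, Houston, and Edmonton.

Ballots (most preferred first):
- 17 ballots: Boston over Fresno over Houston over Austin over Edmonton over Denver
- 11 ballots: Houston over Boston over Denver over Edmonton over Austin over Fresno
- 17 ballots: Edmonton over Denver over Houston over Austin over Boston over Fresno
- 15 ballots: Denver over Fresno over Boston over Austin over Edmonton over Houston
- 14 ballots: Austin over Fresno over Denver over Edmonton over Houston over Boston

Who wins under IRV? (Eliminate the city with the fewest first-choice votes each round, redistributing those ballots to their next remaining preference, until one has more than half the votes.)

Denver

Round 1: Austin 14, Fresno 0, Denver 15, Boston 17, Houston 11, Edmonton 17. Fresno eliminated.
Round 2: Austin 14, Denver 15, Boston 17, Houston 11, Edmonton 17. Houston eliminated.
Round 3: Austin 14, Denver 15, Boston 28, Edmonton 17. Austin eliminated.
Round 4: Denver 29, Boston 28, Edmonton 17. Edmonton eliminated.
Round 5: Denver 46, Boston 28. Denver has a majority (≥38).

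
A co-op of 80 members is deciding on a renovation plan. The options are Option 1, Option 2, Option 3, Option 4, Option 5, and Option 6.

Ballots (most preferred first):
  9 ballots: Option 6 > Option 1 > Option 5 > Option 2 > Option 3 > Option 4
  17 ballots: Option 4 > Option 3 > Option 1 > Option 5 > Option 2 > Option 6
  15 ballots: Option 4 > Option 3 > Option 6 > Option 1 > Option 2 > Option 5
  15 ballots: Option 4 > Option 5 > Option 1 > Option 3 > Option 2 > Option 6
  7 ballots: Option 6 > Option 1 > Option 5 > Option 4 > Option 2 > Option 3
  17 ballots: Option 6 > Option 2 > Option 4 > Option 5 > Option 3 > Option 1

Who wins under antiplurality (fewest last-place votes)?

Option 2

Last-place votes: Option 1 17, Option 2 0, Option 3 7, Option 4 9, Option 5 15, Option 6 32.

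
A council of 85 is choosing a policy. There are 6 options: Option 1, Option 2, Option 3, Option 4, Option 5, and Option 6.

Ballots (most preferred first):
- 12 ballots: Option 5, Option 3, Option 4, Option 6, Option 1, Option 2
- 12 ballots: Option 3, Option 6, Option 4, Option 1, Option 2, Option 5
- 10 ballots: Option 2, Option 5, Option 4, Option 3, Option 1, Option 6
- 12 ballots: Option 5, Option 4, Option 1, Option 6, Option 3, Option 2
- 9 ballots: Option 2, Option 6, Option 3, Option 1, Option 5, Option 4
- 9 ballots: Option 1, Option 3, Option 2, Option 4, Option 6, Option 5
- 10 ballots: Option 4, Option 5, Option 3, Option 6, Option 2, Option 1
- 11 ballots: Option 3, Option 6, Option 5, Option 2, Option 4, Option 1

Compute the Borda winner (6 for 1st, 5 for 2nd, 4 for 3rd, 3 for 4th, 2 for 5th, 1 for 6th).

Option 3

Option 1: 12×2 + 12×3 + 10×2 + 12×4 + 9×3 + 9×6 + 10×1 + 11×1 = 230
Option 2: 12×1 + 12×2 + 10×6 + 12×1 + 9×6 + 9×4 + 10×2 + 11×3 = 251
Option 3: 12×5 + 12×6 + 10×3 + 12×2 + 9×4 + 9×5 + 10×4 + 11×6 = 373
Option 4: 12×4 + 12×4 + 10×4 + 12×5 + 9×1 + 9×3 + 10×6 + 11×2 = 314
Option 5: 12×6 + 12×1 + 10×5 + 12×6 + 9×2 + 9×1 + 10×5 + 11×4 = 327
Option 6: 12×3 + 12×5 + 10×1 + 12×3 + 9×5 + 9×2 + 10×3 + 11×5 = 290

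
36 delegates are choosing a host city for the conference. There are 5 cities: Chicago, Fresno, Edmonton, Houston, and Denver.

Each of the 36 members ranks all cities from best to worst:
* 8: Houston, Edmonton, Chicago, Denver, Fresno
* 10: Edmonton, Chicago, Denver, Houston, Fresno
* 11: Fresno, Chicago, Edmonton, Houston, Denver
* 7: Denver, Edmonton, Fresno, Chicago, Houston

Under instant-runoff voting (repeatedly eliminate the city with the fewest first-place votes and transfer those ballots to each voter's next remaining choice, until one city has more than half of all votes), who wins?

Round 1: Chicago 0, Fresno 11, Edmonton 10, Houston 8, Denver 7. Chicago eliminated.
Round 2: Fresno 11, Edmonton 10, Houston 8, Denver 7. Denver eliminated.
Round 3: Fresno 11, Edmonton 17, Houston 8. Houston eliminated.
Round 4: Fresno 11, Edmonton 25. Edmonton has a majority (≥19).

Edmonton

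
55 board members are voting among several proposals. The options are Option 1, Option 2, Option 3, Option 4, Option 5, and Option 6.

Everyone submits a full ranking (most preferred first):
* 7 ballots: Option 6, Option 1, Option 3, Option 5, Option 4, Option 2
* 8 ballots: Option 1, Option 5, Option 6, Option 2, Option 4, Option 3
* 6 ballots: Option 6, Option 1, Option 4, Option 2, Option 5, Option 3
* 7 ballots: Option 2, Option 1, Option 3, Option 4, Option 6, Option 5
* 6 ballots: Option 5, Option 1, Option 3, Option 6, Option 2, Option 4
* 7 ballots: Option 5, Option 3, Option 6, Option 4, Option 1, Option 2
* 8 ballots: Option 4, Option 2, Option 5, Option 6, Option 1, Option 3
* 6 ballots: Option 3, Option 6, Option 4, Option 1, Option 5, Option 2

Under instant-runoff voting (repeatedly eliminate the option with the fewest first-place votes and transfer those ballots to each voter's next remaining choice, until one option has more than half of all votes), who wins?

Round 1: Option 1 8, Option 2 7, Option 3 6, Option 4 8, Option 5 13, Option 6 13. Option 3 eliminated.
Round 2: Option 1 8, Option 2 7, Option 4 8, Option 5 13, Option 6 19. Option 2 eliminated.
Round 3: Option 1 15, Option 4 8, Option 5 13, Option 6 19. Option 4 eliminated.
Round 4: Option 1 15, Option 5 21, Option 6 19. Option 1 eliminated.
Round 5: Option 5 29, Option 6 26. Option 5 has a majority (≥28).

Option 5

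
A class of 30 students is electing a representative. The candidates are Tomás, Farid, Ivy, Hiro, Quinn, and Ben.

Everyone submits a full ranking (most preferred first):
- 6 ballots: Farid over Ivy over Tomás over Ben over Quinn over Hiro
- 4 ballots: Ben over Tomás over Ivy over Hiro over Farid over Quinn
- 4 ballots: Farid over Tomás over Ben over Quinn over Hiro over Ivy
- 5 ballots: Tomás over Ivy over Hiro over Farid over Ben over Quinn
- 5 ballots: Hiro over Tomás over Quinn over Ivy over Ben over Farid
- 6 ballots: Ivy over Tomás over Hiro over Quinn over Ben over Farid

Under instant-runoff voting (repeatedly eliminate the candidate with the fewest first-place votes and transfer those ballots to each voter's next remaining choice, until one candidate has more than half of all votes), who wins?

Round 1: Tomás 5, Farid 10, Ivy 6, Hiro 5, Quinn 0, Ben 4. Quinn eliminated.
Round 2: Tomás 5, Farid 10, Ivy 6, Hiro 5, Ben 4. Ben eliminated.
Round 3: Tomás 9, Farid 10, Ivy 6, Hiro 5. Hiro eliminated.
Round 4: Tomás 14, Farid 10, Ivy 6. Ivy eliminated.
Round 5: Tomás 20, Farid 10. Tomás has a majority (≥16).

Tomás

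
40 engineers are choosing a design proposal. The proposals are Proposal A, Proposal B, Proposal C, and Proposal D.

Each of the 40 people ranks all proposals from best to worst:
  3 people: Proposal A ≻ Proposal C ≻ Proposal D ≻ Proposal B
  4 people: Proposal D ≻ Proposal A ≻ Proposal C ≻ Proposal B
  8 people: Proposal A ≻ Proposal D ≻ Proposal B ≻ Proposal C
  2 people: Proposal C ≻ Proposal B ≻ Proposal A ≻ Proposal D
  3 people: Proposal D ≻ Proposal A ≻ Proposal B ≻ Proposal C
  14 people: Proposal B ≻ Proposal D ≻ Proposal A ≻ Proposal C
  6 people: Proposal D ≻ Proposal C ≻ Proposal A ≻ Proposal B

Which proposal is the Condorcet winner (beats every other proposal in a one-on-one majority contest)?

Proposal D

Proposal D vs Proposal A: 27–13
Proposal D vs Proposal B: 24–16
Proposal D vs Proposal C: 35–5
Proposal D beats every other proposal.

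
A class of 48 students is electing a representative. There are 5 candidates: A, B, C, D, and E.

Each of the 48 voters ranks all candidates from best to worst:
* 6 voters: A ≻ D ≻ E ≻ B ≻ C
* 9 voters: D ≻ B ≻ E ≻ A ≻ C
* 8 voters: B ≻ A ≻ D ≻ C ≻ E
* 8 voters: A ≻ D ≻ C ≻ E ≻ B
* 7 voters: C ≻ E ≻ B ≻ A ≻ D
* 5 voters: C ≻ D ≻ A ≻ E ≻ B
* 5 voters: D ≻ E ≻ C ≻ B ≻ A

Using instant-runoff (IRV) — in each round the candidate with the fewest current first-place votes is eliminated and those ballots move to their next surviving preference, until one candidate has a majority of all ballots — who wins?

A

Round 1: A 14, B 8, C 12, D 14, E 0. E eliminated.
Round 2: A 14, B 8, C 12, D 14. B eliminated.
Round 3: A 22, C 12, D 14. C eliminated.
Round 4: A 29, D 19. A has a majority (≥25).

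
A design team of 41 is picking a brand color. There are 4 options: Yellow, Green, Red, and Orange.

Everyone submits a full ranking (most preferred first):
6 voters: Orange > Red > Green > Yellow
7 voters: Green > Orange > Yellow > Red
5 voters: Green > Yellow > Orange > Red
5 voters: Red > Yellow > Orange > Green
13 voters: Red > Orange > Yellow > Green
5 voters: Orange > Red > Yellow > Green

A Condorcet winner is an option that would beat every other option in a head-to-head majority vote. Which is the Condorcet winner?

Orange vs Yellow: 31–10
Orange vs Green: 29–12
Orange vs Red: 23–18
Orange beats every other option.

Orange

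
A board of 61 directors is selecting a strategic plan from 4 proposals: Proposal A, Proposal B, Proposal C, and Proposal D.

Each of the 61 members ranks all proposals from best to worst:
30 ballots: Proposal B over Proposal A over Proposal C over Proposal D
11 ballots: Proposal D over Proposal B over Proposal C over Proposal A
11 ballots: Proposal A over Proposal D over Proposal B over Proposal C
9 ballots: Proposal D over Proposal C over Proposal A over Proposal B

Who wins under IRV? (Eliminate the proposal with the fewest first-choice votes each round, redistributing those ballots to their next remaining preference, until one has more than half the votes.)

Round 1: Proposal A 11, Proposal B 30, Proposal C 0, Proposal D 20. Proposal C eliminated.
Round 2: Proposal A 11, Proposal B 30, Proposal D 20. Proposal A eliminated.
Round 3: Proposal B 30, Proposal D 31. Proposal D has a majority (≥31).

Proposal D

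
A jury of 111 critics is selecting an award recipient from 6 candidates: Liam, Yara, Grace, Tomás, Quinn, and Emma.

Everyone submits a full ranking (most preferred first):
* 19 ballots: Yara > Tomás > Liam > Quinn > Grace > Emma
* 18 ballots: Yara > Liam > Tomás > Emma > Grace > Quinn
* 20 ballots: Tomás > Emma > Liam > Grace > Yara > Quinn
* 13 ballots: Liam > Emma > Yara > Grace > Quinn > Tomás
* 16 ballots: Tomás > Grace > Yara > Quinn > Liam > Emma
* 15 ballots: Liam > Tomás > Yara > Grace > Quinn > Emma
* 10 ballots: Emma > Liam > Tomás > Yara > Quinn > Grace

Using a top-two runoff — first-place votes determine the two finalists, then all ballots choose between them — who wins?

Tomás

Round 1 first-place votes: Liam 28, Yara 37, Grace 0, Tomás 36, Quinn 0, Emma 10. Yara and Tomás advance.
Runoff: Yara is ranked above Tomás on 50 ballots, Tomás above Yara on 61.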